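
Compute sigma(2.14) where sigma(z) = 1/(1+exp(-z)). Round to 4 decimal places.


sigmoid(z) = 1 / (1 + exp(-z))
exp(-(2.14)) = exp(-2.14) = 0.1177
1 + 0.1177 = 1.1177
1 / 1.1177 = 0.8947

0.8947


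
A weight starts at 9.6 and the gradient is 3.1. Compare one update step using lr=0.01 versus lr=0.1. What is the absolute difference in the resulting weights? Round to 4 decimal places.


With lr=0.01: w_new = 9.6 - 0.01 * 3.1 = 9.569
With lr=0.1: w_new = 9.6 - 0.1 * 3.1 = 9.29
Absolute difference = |9.569 - 9.29|
= 0.2790

0.2790


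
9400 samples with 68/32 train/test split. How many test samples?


Train samples = 9400 * 68% = 6392
Test samples = 9400 - 6392
= 3008

3008


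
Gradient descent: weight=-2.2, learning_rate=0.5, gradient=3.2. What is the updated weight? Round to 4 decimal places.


w_new = w_old - lr * gradient
= -2.2 - 0.5 * 3.2
= -2.2 - (1.6)
= -3.8000

-3.8000


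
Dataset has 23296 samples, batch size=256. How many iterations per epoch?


Iterations per epoch = dataset_size / batch_size
= 23296 / 256
= 91

91


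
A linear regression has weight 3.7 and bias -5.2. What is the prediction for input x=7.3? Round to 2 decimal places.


y = 3.7 * 7.3 + (-5.2)
= 27.01 + (-5.2)
= 21.81

21.81


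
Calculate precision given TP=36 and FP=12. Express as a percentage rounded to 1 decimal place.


Precision = TP / (TP + FP) * 100
= 36 / (36 + 12)
= 36 / 48
= 0.75
= 75.0%

75.0


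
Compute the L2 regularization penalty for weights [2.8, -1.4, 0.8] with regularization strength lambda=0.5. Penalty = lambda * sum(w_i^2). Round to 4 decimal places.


Squaring each weight:
2.8^2 = 7.84
(-1.4)^2 = 1.96
0.8^2 = 0.64
Sum of squares = 10.44
Penalty = 0.5 * 10.44 = 5.2200

5.2200


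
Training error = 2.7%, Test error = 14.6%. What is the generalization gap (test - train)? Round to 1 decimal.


Generalization gap = test_error - train_error
= 14.6 - 2.7
= 11.9%
A large gap suggests overfitting.

11.9


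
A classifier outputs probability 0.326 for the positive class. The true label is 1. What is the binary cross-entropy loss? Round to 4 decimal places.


For y=1: Loss = -log(p)
= -log(0.326)
= -(-1.1209)
= 1.1209

1.1209


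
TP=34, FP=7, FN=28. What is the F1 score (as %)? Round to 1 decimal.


Precision = TP / (TP + FP) = 34 / 41 = 0.8293
Recall = TP / (TP + FN) = 34 / 62 = 0.5484
F1 = 2 * P * R / (P + R)
= 2 * 0.8293 * 0.5484 / (0.8293 + 0.5484)
= 0.9095 / 1.3777
= 0.6602
As percentage: 66.0%

66.0


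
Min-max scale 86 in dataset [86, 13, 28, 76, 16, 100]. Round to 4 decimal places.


Min = 13, Max = 100
Range = 100 - 13 = 87
Scaled = (x - min) / (max - min)
= (86 - 13) / 87
= 73 / 87
= 0.8391

0.8391


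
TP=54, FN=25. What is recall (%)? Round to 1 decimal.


Recall = TP / (TP + FN) * 100
= 54 / (54 + 25)
= 54 / 79
= 0.6835
= 68.4%

68.4


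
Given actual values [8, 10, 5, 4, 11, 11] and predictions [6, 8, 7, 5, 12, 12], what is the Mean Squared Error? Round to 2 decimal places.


Differences: [2, 2, -2, -1, -1, -1]
Squared errors: [4, 4, 4, 1, 1, 1]
Sum of squared errors = 15
MSE = 15 / 6 = 2.50

2.50


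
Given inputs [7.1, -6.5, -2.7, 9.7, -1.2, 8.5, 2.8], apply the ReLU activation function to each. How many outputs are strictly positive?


ReLU(x) = max(0, x) for each element:
ReLU(7.1) = 7.1
ReLU(-6.5) = 0
ReLU(-2.7) = 0
ReLU(9.7) = 9.7
ReLU(-1.2) = 0
ReLU(8.5) = 8.5
ReLU(2.8) = 2.8
Active neurons (>0): 4

4


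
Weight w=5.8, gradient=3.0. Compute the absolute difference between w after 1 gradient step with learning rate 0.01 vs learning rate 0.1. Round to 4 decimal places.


With lr=0.01: w_new = 5.8 - 0.01 * 3.0 = 5.77
With lr=0.1: w_new = 5.8 - 0.1 * 3.0 = 5.5
Absolute difference = |5.77 - 5.5|
= 0.2700

0.2700


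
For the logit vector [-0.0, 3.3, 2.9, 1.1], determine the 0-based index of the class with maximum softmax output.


Softmax is a monotonic transformation, so it preserves the argmax.
We need to find the index of the maximum logit.
Index 0: -0.0
Index 1: 3.3
Index 2: 2.9
Index 3: 1.1
Maximum logit = 3.3 at index 1

1


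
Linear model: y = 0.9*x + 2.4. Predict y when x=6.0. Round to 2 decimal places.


y = 0.9 * 6.0 + (2.4)
= 5.4 + (2.4)
= 7.80

7.80


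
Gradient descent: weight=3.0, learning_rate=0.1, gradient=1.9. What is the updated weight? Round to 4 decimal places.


w_new = w_old - lr * gradient
= 3.0 - 0.1 * 1.9
= 3.0 - (0.19)
= 2.8100

2.8100


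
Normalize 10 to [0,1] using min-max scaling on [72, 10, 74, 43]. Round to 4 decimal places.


Min = 10, Max = 74
Range = 74 - 10 = 64
Scaled = (x - min) / (max - min)
= (10 - 10) / 64
= 0 / 64
= 0.0000

0.0000


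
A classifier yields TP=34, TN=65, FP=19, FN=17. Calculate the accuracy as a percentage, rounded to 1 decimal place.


Accuracy = (TP + TN) / (TP + TN + FP + FN) * 100
= (34 + 65) / (34 + 65 + 19 + 17)
= 99 / 135
= 0.7333
= 73.3%

73.3


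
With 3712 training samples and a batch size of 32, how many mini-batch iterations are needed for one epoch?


Iterations per epoch = dataset_size / batch_size
= 3712 / 32
= 116

116


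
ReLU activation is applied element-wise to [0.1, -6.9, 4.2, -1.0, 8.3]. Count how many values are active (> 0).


ReLU(x) = max(0, x) for each element:
ReLU(0.1) = 0.1
ReLU(-6.9) = 0
ReLU(4.2) = 4.2
ReLU(-1.0) = 0
ReLU(8.3) = 8.3
Active neurons (>0): 3

3


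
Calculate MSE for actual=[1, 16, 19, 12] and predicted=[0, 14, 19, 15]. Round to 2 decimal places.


Differences: [1, 2, 0, -3]
Squared errors: [1, 4, 0, 9]
Sum of squared errors = 14
MSE = 14 / 4 = 3.50

3.50


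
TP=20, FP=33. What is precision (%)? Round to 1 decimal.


Precision = TP / (TP + FP) * 100
= 20 / (20 + 33)
= 20 / 53
= 0.3774
= 37.7%

37.7


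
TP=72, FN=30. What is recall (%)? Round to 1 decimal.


Recall = TP / (TP + FN) * 100
= 72 / (72 + 30)
= 72 / 102
= 0.7059
= 70.6%

70.6


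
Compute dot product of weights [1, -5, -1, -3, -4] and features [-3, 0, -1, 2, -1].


Element-wise products:
1 * -3 = -3
-5 * 0 = 0
-1 * -1 = 1
-3 * 2 = -6
-4 * -1 = 4
Sum = -3 + 0 + 1 + -6 + 4
= -4

-4


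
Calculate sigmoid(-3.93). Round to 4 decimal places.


sigmoid(z) = 1 / (1 + exp(-z))
exp(-(-3.93)) = exp(3.93) = 50.907
1 + 50.907 = 51.907
1 / 51.907 = 0.0193

0.0193


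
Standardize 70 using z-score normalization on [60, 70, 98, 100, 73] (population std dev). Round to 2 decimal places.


Mean = (60 + 70 + 98 + 100 + 73) / 5 = 80.2
Variance = sum((x_i - mean)^2) / n = 254.56
Std = sqrt(254.56) = 15.9549
Z = (x - mean) / std
= (70 - 80.2) / 15.9549
= -10.2 / 15.9549
= -0.64

-0.64


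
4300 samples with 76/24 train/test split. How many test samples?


Train samples = 4300 * 76% = 3268
Test samples = 4300 - 3268
= 1032

1032


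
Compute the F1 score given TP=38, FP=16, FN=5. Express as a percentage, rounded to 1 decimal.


Precision = TP / (TP + FP) = 38 / 54 = 0.7037
Recall = TP / (TP + FN) = 38 / 43 = 0.8837
F1 = 2 * P * R / (P + R)
= 2 * 0.7037 * 0.8837 / (0.7037 + 0.8837)
= 1.2438 / 1.5874
= 0.7835
As percentage: 78.4%

78.4


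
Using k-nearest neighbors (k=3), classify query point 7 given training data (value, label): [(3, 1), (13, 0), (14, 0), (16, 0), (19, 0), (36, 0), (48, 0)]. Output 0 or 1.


Distances from query 7:
Point 3 (class 1): distance = 4
Point 13 (class 0): distance = 6
Point 14 (class 0): distance = 7
K=3 nearest neighbors: classes = [1, 0, 0]
Votes for class 1: 1 / 3
Majority vote => class 0

0


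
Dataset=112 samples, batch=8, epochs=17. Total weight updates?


Iterations per epoch = 112 / 8 = 14
Total updates = iterations_per_epoch * epochs
= 14 * 17
= 238

238


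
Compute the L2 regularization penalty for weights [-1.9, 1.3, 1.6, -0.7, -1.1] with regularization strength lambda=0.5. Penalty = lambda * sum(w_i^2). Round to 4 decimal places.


Squaring each weight:
(-1.9)^2 = 3.61
1.3^2 = 1.69
1.6^2 = 2.56
(-0.7)^2 = 0.49
(-1.1)^2 = 1.21
Sum of squares = 9.56
Penalty = 0.5 * 9.56 = 4.7800

4.7800


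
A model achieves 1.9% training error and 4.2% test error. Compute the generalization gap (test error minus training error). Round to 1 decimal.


Generalization gap = test_error - train_error
= 4.2 - 1.9
= 2.3%
A moderate gap.

2.3


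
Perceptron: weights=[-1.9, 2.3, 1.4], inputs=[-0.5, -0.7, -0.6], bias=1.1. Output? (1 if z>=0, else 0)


z = w . x + b
= -1.9*-0.5 + 2.3*-0.7 + 1.4*-0.6 + 1.1
= 0.95 + -1.61 + -0.84 + 1.1
= -1.5 + 1.1
= -0.4
Since z = -0.4 < 0, output = 0

0


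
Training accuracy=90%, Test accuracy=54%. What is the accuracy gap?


Gap = train_accuracy - test_accuracy
= 90 - 54
= 36%
This large gap strongly indicates overfitting.

36


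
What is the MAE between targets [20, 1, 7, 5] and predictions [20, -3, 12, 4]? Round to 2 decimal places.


Absolute errors: [0, 4, 5, 1]
Sum of absolute errors = 10
MAE = 10 / 4 = 2.50

2.50


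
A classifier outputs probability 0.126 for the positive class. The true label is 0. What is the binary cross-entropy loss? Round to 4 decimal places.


For y=0: Loss = -log(1-p)
= -log(1 - 0.126)
= -log(0.874)
= -(-0.1347)
= 0.1347

0.1347


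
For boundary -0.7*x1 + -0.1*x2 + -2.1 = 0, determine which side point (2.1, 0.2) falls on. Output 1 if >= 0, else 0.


Compute -0.7 * 2.1 + -0.1 * 0.2 + -2.1
= -1.47 + -0.02 + -2.1
= -3.59
Since -3.59 < 0, the point is on the negative side.

0


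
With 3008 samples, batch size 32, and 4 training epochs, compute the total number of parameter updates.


Iterations per epoch = 3008 / 32 = 94
Total updates = iterations_per_epoch * epochs
= 94 * 4
= 376

376


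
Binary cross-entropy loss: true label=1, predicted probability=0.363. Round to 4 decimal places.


For y=1: Loss = -log(p)
= -log(0.363)
= -(-1.0134)
= 1.0134

1.0134


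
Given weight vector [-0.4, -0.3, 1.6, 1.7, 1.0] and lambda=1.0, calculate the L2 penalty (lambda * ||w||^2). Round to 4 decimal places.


Squaring each weight:
(-0.4)^2 = 0.16
(-0.3)^2 = 0.09
1.6^2 = 2.56
1.7^2 = 2.89
1.0^2 = 1.0
Sum of squares = 6.7
Penalty = 1.0 * 6.7 = 6.7000

6.7000


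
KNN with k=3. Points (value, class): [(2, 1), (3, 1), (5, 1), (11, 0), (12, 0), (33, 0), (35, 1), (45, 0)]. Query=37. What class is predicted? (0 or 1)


Distances from query 37:
Point 35 (class 1): distance = 2
Point 33 (class 0): distance = 4
Point 45 (class 0): distance = 8
K=3 nearest neighbors: classes = [1, 0, 0]
Votes for class 1: 1 / 3
Majority vote => class 0

0


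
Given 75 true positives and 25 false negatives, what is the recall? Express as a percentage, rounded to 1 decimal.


Recall = TP / (TP + FN) * 100
= 75 / (75 + 25)
= 75 / 100
= 0.75
= 75.0%

75.0


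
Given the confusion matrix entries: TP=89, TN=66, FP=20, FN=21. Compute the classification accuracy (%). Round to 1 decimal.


Accuracy = (TP + TN) / (TP + TN + FP + FN) * 100
= (89 + 66) / (89 + 66 + 20 + 21)
= 155 / 196
= 0.7908
= 79.1%

79.1


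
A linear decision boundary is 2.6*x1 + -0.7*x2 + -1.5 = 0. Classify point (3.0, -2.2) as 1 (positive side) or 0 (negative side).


Compute 2.6 * 3.0 + -0.7 * -2.2 + -1.5
= 7.8 + 1.54 + -1.5
= 7.84
Since 7.84 >= 0, the point is on the positive side.

1


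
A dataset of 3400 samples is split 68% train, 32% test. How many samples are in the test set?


Train samples = 3400 * 68% = 2312
Test samples = 3400 - 2312
= 1088

1088


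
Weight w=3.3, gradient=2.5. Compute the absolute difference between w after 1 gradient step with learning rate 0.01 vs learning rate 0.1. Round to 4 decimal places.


With lr=0.01: w_new = 3.3 - 0.01 * 2.5 = 3.275
With lr=0.1: w_new = 3.3 - 0.1 * 2.5 = 3.05
Absolute difference = |3.275 - 3.05|
= 0.2250

0.2250


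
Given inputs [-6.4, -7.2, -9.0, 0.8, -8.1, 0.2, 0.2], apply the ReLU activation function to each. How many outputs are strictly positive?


ReLU(x) = max(0, x) for each element:
ReLU(-6.4) = 0
ReLU(-7.2) = 0
ReLU(-9.0) = 0
ReLU(0.8) = 0.8
ReLU(-8.1) = 0
ReLU(0.2) = 0.2
ReLU(0.2) = 0.2
Active neurons (>0): 3

3


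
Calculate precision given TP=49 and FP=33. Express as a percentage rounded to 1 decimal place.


Precision = TP / (TP + FP) * 100
= 49 / (49 + 33)
= 49 / 82
= 0.5976
= 59.8%

59.8


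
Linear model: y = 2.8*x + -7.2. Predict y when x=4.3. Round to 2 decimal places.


y = 2.8 * 4.3 + (-7.2)
= 12.04 + (-7.2)
= 4.84

4.84


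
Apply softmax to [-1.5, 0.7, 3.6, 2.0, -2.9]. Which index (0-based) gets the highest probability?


Softmax is a monotonic transformation, so it preserves the argmax.
We need to find the index of the maximum logit.
Index 0: -1.5
Index 1: 0.7
Index 2: 3.6
Index 3: 2.0
Index 4: -2.9
Maximum logit = 3.6 at index 2

2


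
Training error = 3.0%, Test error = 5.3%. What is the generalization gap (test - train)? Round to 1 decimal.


Generalization gap = test_error - train_error
= 5.3 - 3.0
= 2.3%
A moderate gap.

2.3


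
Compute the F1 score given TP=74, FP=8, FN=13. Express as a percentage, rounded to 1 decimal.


Precision = TP / (TP + FP) = 74 / 82 = 0.9024
Recall = TP / (TP + FN) = 74 / 87 = 0.8506
F1 = 2 * P * R / (P + R)
= 2 * 0.9024 * 0.8506 / (0.9024 + 0.8506)
= 1.5352 / 1.753
= 0.8757
As percentage: 87.6%

87.6


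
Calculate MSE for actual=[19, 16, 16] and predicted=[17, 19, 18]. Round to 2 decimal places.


Differences: [2, -3, -2]
Squared errors: [4, 9, 4]
Sum of squared errors = 17
MSE = 17 / 3 = 5.67

5.67


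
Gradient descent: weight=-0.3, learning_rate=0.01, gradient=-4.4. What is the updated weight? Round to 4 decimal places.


w_new = w_old - lr * gradient
= -0.3 - 0.01 * -4.4
= -0.3 - (-0.044)
= -0.2560

-0.2560


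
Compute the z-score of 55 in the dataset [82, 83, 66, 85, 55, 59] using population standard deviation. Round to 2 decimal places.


Mean = (82 + 83 + 66 + 85 + 55 + 59) / 6 = 71.6667
Variance = sum((x_i - mean)^2) / n = 147.2222
Std = sqrt(147.2222) = 12.1335
Z = (x - mean) / std
= (55 - 71.6667) / 12.1335
= -16.6667 / 12.1335
= -1.37

-1.37


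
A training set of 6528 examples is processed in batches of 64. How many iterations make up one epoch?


Iterations per epoch = dataset_size / batch_size
= 6528 / 64
= 102

102


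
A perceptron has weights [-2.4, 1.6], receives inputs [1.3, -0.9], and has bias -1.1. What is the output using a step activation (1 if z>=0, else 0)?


z = w . x + b
= -2.4*1.3 + 1.6*-0.9 + -1.1
= -3.12 + -1.44 + -1.1
= -4.56 + -1.1
= -5.66
Since z = -5.66 < 0, output = 0

0


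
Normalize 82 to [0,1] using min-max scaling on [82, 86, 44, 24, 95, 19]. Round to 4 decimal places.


Min = 19, Max = 95
Range = 95 - 19 = 76
Scaled = (x - min) / (max - min)
= (82 - 19) / 76
= 63 / 76
= 0.8289

0.8289


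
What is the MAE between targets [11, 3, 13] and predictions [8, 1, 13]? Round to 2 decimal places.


Absolute errors: [3, 2, 0]
Sum of absolute errors = 5
MAE = 5 / 3 = 1.67

1.67


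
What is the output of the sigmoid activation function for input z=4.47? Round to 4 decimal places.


sigmoid(z) = 1 / (1 + exp(-z))
exp(-(4.47)) = exp(-4.47) = 0.0114
1 + 0.0114 = 1.0114
1 / 1.0114 = 0.9887

0.9887


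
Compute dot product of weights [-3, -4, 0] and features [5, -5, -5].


Element-wise products:
-3 * 5 = -15
-4 * -5 = 20
0 * -5 = 0
Sum = -15 + 20 + 0
= 5

5


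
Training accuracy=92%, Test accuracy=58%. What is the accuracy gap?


Gap = train_accuracy - test_accuracy
= 92 - 58
= 34%
This large gap strongly indicates overfitting.

34


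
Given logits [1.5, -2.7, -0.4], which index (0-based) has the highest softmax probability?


Softmax is a monotonic transformation, so it preserves the argmax.
We need to find the index of the maximum logit.
Index 0: 1.5
Index 1: -2.7
Index 2: -0.4
Maximum logit = 1.5 at index 0

0


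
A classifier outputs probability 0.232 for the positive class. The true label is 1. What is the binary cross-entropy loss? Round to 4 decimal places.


For y=1: Loss = -log(p)
= -log(0.232)
= -(-1.461)
= 1.4610

1.4610


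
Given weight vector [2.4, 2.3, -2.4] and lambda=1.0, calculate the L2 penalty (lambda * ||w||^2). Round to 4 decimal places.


Squaring each weight:
2.4^2 = 5.76
2.3^2 = 5.29
(-2.4)^2 = 5.76
Sum of squares = 16.81
Penalty = 1.0 * 16.81 = 16.8100

16.8100


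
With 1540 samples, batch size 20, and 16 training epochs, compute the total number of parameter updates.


Iterations per epoch = 1540 / 20 = 77
Total updates = iterations_per_epoch * epochs
= 77 * 16
= 1232

1232


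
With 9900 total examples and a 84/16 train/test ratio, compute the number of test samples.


Train samples = 9900 * 84% = 8316
Test samples = 9900 - 8316
= 1584

1584


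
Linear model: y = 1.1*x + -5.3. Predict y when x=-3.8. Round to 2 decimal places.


y = 1.1 * -3.8 + (-5.3)
= -4.18 + (-5.3)
= -9.48

-9.48


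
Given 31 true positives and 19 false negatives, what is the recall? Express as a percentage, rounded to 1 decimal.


Recall = TP / (TP + FN) * 100
= 31 / (31 + 19)
= 31 / 50
= 0.62
= 62.0%

62.0


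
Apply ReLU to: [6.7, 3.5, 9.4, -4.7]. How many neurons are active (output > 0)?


ReLU(x) = max(0, x) for each element:
ReLU(6.7) = 6.7
ReLU(3.5) = 3.5
ReLU(9.4) = 9.4
ReLU(-4.7) = 0
Active neurons (>0): 3

3


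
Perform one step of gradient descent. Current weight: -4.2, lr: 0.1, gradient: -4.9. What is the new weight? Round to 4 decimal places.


w_new = w_old - lr * gradient
= -4.2 - 0.1 * -4.9
= -4.2 - (-0.49)
= -3.7100

-3.7100


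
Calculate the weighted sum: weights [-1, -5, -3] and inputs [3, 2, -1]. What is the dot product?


Element-wise products:
-1 * 3 = -3
-5 * 2 = -10
-3 * -1 = 3
Sum = -3 + -10 + 3
= -10

-10


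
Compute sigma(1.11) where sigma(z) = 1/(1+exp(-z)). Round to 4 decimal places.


sigmoid(z) = 1 / (1 + exp(-z))
exp(-(1.11)) = exp(-1.11) = 0.3296
1 + 0.3296 = 1.3296
1 / 1.3296 = 0.7521

0.7521


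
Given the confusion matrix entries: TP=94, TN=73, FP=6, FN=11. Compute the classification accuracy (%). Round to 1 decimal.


Accuracy = (TP + TN) / (TP + TN + FP + FN) * 100
= (94 + 73) / (94 + 73 + 6 + 11)
= 167 / 184
= 0.9076
= 90.8%

90.8


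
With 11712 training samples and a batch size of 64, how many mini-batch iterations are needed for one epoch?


Iterations per epoch = dataset_size / batch_size
= 11712 / 64
= 183

183


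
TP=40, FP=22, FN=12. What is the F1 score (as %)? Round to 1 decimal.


Precision = TP / (TP + FP) = 40 / 62 = 0.6452
Recall = TP / (TP + FN) = 40 / 52 = 0.7692
F1 = 2 * P * R / (P + R)
= 2 * 0.6452 * 0.7692 / (0.6452 + 0.7692)
= 0.9926 / 1.4144
= 0.7018
As percentage: 70.2%

70.2


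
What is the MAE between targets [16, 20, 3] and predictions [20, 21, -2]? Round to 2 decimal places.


Absolute errors: [4, 1, 5]
Sum of absolute errors = 10
MAE = 10 / 3 = 3.33

3.33


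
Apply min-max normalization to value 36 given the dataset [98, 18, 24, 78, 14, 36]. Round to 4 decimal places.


Min = 14, Max = 98
Range = 98 - 14 = 84
Scaled = (x - min) / (max - min)
= (36 - 14) / 84
= 22 / 84
= 0.2619

0.2619


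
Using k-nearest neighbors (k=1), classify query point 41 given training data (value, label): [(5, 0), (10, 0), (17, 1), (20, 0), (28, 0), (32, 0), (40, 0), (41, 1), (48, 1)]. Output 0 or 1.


Distances from query 41:
Point 41 (class 1): distance = 0
K=1 nearest neighbors: classes = [1]
Votes for class 1: 1 / 1
Majority vote => class 1

1


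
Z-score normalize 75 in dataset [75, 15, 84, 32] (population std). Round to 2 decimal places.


Mean = (75 + 15 + 84 + 32) / 4 = 51.5
Variance = sum((x_i - mean)^2) / n = 830.25
Std = sqrt(830.25) = 28.8141
Z = (x - mean) / std
= (75 - 51.5) / 28.8141
= 23.5 / 28.8141
= 0.82

0.82


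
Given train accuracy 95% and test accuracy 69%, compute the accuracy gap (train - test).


Gap = train_accuracy - test_accuracy
= 95 - 69
= 26%
This large gap strongly indicates overfitting.

26


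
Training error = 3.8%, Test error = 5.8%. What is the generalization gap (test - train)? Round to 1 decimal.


Generalization gap = test_error - train_error
= 5.8 - 3.8
= 2.0%
A moderate gap.

2.0


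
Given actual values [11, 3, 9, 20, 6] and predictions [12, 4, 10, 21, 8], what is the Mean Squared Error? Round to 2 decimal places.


Differences: [-1, -1, -1, -1, -2]
Squared errors: [1, 1, 1, 1, 4]
Sum of squared errors = 8
MSE = 8 / 5 = 1.60

1.60


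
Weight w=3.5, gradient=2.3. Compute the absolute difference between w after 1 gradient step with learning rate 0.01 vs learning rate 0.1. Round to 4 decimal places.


With lr=0.01: w_new = 3.5 - 0.01 * 2.3 = 3.477
With lr=0.1: w_new = 3.5 - 0.1 * 2.3 = 3.27
Absolute difference = |3.477 - 3.27|
= 0.2070

0.2070


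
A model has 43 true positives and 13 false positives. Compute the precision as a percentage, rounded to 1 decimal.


Precision = TP / (TP + FP) * 100
= 43 / (43 + 13)
= 43 / 56
= 0.7679
= 76.8%

76.8


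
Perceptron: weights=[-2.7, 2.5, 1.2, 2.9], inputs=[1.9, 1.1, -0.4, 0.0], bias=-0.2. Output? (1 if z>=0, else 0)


z = w . x + b
= -2.7*1.9 + 2.5*1.1 + 1.2*-0.4 + 2.9*0.0 + -0.2
= -5.13 + 2.75 + -0.48 + 0.0 + -0.2
= -2.86 + -0.2
= -3.06
Since z = -3.06 < 0, output = 0

0


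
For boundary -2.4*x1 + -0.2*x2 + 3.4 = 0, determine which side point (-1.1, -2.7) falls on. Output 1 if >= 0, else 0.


Compute -2.4 * -1.1 + -0.2 * -2.7 + 3.4
= 2.64 + 0.54 + 3.4
= 6.58
Since 6.58 >= 0, the point is on the positive side.

1


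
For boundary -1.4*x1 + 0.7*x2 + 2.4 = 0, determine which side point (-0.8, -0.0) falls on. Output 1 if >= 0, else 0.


Compute -1.4 * -0.8 + 0.7 * -0.0 + 2.4
= 1.12 + -0.0 + 2.4
= 3.52
Since 3.52 >= 0, the point is on the positive side.

1


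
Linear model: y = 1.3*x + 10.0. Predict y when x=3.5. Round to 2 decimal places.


y = 1.3 * 3.5 + (10.0)
= 4.55 + (10.0)
= 14.55

14.55


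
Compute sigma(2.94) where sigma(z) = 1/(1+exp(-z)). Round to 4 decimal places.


sigmoid(z) = 1 / (1 + exp(-z))
exp(-(2.94)) = exp(-2.94) = 0.0529
1 + 0.0529 = 1.0529
1 / 1.0529 = 0.9498

0.9498


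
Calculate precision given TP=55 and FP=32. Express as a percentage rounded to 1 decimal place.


Precision = TP / (TP + FP) * 100
= 55 / (55 + 32)
= 55 / 87
= 0.6322
= 63.2%

63.2


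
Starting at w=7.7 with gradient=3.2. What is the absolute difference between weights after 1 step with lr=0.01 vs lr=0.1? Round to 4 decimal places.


With lr=0.01: w_new = 7.7 - 0.01 * 3.2 = 7.668
With lr=0.1: w_new = 7.7 - 0.1 * 3.2 = 7.38
Absolute difference = |7.668 - 7.38|
= 0.2880

0.2880


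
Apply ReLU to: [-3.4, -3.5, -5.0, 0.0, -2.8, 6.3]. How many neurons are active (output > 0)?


ReLU(x) = max(0, x) for each element:
ReLU(-3.4) = 0
ReLU(-3.5) = 0
ReLU(-5.0) = 0
ReLU(0.0) = 0
ReLU(-2.8) = 0
ReLU(6.3) = 6.3
Active neurons (>0): 1

1


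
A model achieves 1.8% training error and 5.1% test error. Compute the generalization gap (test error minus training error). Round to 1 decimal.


Generalization gap = test_error - train_error
= 5.1 - 1.8
= 3.3%
A moderate gap.

3.3


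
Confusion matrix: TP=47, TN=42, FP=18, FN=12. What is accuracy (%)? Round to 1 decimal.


Accuracy = (TP + TN) / (TP + TN + FP + FN) * 100
= (47 + 42) / (47 + 42 + 18 + 12)
= 89 / 119
= 0.7479
= 74.8%

74.8


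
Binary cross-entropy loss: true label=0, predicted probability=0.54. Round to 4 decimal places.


For y=0: Loss = -log(1-p)
= -log(1 - 0.54)
= -log(0.46)
= -(-0.7765)
= 0.7765

0.7765


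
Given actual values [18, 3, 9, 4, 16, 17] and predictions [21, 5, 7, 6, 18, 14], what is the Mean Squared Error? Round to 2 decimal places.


Differences: [-3, -2, 2, -2, -2, 3]
Squared errors: [9, 4, 4, 4, 4, 9]
Sum of squared errors = 34
MSE = 34 / 6 = 5.67

5.67


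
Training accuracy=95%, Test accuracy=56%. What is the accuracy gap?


Gap = train_accuracy - test_accuracy
= 95 - 56
= 39%
This large gap strongly indicates overfitting.

39


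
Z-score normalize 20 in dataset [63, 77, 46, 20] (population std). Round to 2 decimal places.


Mean = (63 + 77 + 46 + 20) / 4 = 51.5
Variance = sum((x_i - mean)^2) / n = 451.25
Std = sqrt(451.25) = 21.2426
Z = (x - mean) / std
= (20 - 51.5) / 21.2426
= -31.5 / 21.2426
= -1.48

-1.48


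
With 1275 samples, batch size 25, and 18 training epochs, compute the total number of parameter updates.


Iterations per epoch = 1275 / 25 = 51
Total updates = iterations_per_epoch * epochs
= 51 * 18
= 918

918


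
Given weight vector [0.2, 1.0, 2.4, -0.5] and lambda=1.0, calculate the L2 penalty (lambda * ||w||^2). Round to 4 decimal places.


Squaring each weight:
0.2^2 = 0.04
1.0^2 = 1.0
2.4^2 = 5.76
(-0.5)^2 = 0.25
Sum of squares = 7.05
Penalty = 1.0 * 7.05 = 7.0500

7.0500


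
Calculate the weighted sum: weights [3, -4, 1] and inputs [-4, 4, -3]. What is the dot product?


Element-wise products:
3 * -4 = -12
-4 * 4 = -16
1 * -3 = -3
Sum = -12 + -16 + -3
= -31

-31


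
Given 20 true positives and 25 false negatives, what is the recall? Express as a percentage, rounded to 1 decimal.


Recall = TP / (TP + FN) * 100
= 20 / (20 + 25)
= 20 / 45
= 0.4444
= 44.4%

44.4


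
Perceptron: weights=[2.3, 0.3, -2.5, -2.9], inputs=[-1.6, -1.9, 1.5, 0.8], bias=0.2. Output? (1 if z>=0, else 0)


z = w . x + b
= 2.3*-1.6 + 0.3*-1.9 + -2.5*1.5 + -2.9*0.8 + 0.2
= -3.68 + -0.57 + -3.75 + -2.32 + 0.2
= -10.32 + 0.2
= -10.12
Since z = -10.12 < 0, output = 0

0


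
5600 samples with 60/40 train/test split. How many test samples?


Train samples = 5600 * 60% = 3360
Test samples = 5600 - 3360
= 2240

2240


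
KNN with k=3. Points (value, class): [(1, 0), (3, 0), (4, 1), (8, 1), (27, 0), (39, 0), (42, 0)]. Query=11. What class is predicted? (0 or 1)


Distances from query 11:
Point 8 (class 1): distance = 3
Point 4 (class 1): distance = 7
Point 3 (class 0): distance = 8
K=3 nearest neighbors: classes = [1, 1, 0]
Votes for class 1: 2 / 3
Majority vote => class 1

1


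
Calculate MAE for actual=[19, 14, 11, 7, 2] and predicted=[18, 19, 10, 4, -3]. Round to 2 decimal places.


Absolute errors: [1, 5, 1, 3, 5]
Sum of absolute errors = 15
MAE = 15 / 5 = 3.00

3.00


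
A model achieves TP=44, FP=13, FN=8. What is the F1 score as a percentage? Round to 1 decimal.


Precision = TP / (TP + FP) = 44 / 57 = 0.7719
Recall = TP / (TP + FN) = 44 / 52 = 0.8462
F1 = 2 * P * R / (P + R)
= 2 * 0.7719 * 0.8462 / (0.7719 + 0.8462)
= 1.3063 / 1.6181
= 0.8073
As percentage: 80.7%

80.7


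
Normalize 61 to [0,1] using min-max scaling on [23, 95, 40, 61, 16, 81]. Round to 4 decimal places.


Min = 16, Max = 95
Range = 95 - 16 = 79
Scaled = (x - min) / (max - min)
= (61 - 16) / 79
= 45 / 79
= 0.5696

0.5696


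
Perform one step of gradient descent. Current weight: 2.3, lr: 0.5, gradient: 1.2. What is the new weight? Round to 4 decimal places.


w_new = w_old - lr * gradient
= 2.3 - 0.5 * 1.2
= 2.3 - (0.6)
= 1.7000

1.7000


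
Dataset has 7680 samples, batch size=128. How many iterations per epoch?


Iterations per epoch = dataset_size / batch_size
= 7680 / 128
= 60

60


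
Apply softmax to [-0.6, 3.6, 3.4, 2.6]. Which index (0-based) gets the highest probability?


Softmax is a monotonic transformation, so it preserves the argmax.
We need to find the index of the maximum logit.
Index 0: -0.6
Index 1: 3.6
Index 2: 3.4
Index 3: 2.6
Maximum logit = 3.6 at index 1

1


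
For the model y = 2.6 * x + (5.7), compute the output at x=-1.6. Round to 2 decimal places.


y = 2.6 * -1.6 + (5.7)
= -4.16 + (5.7)
= 1.54

1.54


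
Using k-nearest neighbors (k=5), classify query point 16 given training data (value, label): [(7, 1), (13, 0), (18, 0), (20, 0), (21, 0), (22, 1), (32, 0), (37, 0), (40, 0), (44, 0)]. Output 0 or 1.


Distances from query 16:
Point 18 (class 0): distance = 2
Point 13 (class 0): distance = 3
Point 20 (class 0): distance = 4
Point 21 (class 0): distance = 5
Point 22 (class 1): distance = 6
K=5 nearest neighbors: classes = [0, 0, 0, 0, 1]
Votes for class 1: 1 / 5
Majority vote => class 0

0


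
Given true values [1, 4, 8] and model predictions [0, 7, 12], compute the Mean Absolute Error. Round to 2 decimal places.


Absolute errors: [1, 3, 4]
Sum of absolute errors = 8
MAE = 8 / 3 = 2.67

2.67


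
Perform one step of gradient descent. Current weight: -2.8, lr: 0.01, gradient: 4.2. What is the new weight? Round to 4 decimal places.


w_new = w_old - lr * gradient
= -2.8 - 0.01 * 4.2
= -2.8 - (0.042)
= -2.8420

-2.8420


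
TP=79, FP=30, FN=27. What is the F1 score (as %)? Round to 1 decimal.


Precision = TP / (TP + FP) = 79 / 109 = 0.7248
Recall = TP / (TP + FN) = 79 / 106 = 0.7453
F1 = 2 * P * R / (P + R)
= 2 * 0.7248 * 0.7453 / (0.7248 + 0.7453)
= 1.0803 / 1.4701
= 0.7349
As percentage: 73.5%

73.5


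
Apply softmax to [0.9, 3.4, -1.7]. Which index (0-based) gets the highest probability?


Softmax is a monotonic transformation, so it preserves the argmax.
We need to find the index of the maximum logit.
Index 0: 0.9
Index 1: 3.4
Index 2: -1.7
Maximum logit = 3.4 at index 1

1


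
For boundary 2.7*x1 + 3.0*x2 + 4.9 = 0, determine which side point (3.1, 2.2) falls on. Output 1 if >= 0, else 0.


Compute 2.7 * 3.1 + 3.0 * 2.2 + 4.9
= 8.37 + 6.6 + 4.9
= 19.87
Since 19.87 >= 0, the point is on the positive side.

1


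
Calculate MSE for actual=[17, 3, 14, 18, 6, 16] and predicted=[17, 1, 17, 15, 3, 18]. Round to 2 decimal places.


Differences: [0, 2, -3, 3, 3, -2]
Squared errors: [0, 4, 9, 9, 9, 4]
Sum of squared errors = 35
MSE = 35 / 6 = 5.83

5.83


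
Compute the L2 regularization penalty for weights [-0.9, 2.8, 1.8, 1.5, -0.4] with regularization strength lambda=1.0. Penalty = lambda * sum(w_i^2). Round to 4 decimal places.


Squaring each weight:
(-0.9)^2 = 0.81
2.8^2 = 7.84
1.8^2 = 3.24
1.5^2 = 2.25
(-0.4)^2 = 0.16
Sum of squares = 14.3
Penalty = 1.0 * 14.3 = 14.3000

14.3000


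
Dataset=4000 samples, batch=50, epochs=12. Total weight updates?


Iterations per epoch = 4000 / 50 = 80
Total updates = iterations_per_epoch * epochs
= 80 * 12
= 960

960


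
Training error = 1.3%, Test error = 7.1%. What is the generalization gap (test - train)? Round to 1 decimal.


Generalization gap = test_error - train_error
= 7.1 - 1.3
= 5.8%
A moderate gap.

5.8


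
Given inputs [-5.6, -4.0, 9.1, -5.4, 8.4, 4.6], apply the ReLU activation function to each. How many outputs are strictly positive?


ReLU(x) = max(0, x) for each element:
ReLU(-5.6) = 0
ReLU(-4.0) = 0
ReLU(9.1) = 9.1
ReLU(-5.4) = 0
ReLU(8.4) = 8.4
ReLU(4.6) = 4.6
Active neurons (>0): 3

3


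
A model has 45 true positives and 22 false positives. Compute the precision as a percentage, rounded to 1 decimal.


Precision = TP / (TP + FP) * 100
= 45 / (45 + 22)
= 45 / 67
= 0.6716
= 67.2%

67.2


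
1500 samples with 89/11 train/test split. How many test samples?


Train samples = 1500 * 89% = 1335
Test samples = 1500 - 1335
= 165

165


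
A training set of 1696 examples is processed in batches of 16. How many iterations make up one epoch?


Iterations per epoch = dataset_size / batch_size
= 1696 / 16
= 106

106


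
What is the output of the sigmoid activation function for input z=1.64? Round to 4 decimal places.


sigmoid(z) = 1 / (1 + exp(-z))
exp(-(1.64)) = exp(-1.64) = 0.194
1 + 0.194 = 1.194
1 / 1.194 = 0.8375

0.8375


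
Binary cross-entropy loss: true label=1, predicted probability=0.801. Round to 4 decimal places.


For y=1: Loss = -log(p)
= -log(0.801)
= -(-0.2219)
= 0.2219

0.2219


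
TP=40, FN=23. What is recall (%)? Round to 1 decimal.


Recall = TP / (TP + FN) * 100
= 40 / (40 + 23)
= 40 / 63
= 0.6349
= 63.5%

63.5


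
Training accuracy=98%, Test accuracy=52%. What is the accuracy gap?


Gap = train_accuracy - test_accuracy
= 98 - 52
= 46%
This large gap strongly indicates overfitting.

46


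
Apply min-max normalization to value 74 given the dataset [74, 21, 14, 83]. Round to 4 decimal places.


Min = 14, Max = 83
Range = 83 - 14 = 69
Scaled = (x - min) / (max - min)
= (74 - 14) / 69
= 60 / 69
= 0.8696

0.8696


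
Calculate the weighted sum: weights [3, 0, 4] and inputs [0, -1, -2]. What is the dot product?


Element-wise products:
3 * 0 = 0
0 * -1 = 0
4 * -2 = -8
Sum = 0 + 0 + -8
= -8

-8


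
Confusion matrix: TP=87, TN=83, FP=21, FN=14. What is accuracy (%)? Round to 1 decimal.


Accuracy = (TP + TN) / (TP + TN + FP + FN) * 100
= (87 + 83) / (87 + 83 + 21 + 14)
= 170 / 205
= 0.8293
= 82.9%

82.9


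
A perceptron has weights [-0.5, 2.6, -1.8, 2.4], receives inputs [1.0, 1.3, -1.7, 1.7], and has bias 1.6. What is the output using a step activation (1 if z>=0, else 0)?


z = w . x + b
= -0.5*1.0 + 2.6*1.3 + -1.8*-1.7 + 2.4*1.7 + 1.6
= -0.5 + 3.38 + 3.06 + 4.08 + 1.6
= 10.02 + 1.6
= 11.62
Since z = 11.62 >= 0, output = 1

1


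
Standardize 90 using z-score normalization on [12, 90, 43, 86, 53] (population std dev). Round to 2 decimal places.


Mean = (12 + 90 + 43 + 86 + 53) / 5 = 56.8
Variance = sum((x_i - mean)^2) / n = 833.36
Std = sqrt(833.36) = 28.868
Z = (x - mean) / std
= (90 - 56.8) / 28.868
= 33.2 / 28.868
= 1.15

1.15


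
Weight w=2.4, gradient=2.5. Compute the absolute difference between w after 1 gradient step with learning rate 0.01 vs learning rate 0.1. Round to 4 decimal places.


With lr=0.01: w_new = 2.4 - 0.01 * 2.5 = 2.375
With lr=0.1: w_new = 2.4 - 0.1 * 2.5 = 2.15
Absolute difference = |2.375 - 2.15|
= 0.2250

0.2250


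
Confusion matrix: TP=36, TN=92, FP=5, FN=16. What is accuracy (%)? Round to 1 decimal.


Accuracy = (TP + TN) / (TP + TN + FP + FN) * 100
= (36 + 92) / (36 + 92 + 5 + 16)
= 128 / 149
= 0.8591
= 85.9%

85.9


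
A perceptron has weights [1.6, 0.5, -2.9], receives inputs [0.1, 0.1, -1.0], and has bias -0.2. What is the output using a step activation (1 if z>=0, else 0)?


z = w . x + b
= 1.6*0.1 + 0.5*0.1 + -2.9*-1.0 + -0.2
= 0.16 + 0.05 + 2.9 + -0.2
= 3.11 + -0.2
= 2.91
Since z = 2.91 >= 0, output = 1

1


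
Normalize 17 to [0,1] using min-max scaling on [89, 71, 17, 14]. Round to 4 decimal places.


Min = 14, Max = 89
Range = 89 - 14 = 75
Scaled = (x - min) / (max - min)
= (17 - 14) / 75
= 3 / 75
= 0.0400

0.0400


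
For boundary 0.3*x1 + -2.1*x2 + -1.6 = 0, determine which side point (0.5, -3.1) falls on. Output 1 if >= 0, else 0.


Compute 0.3 * 0.5 + -2.1 * -3.1 + -1.6
= 0.15 + 6.51 + -1.6
= 5.06
Since 5.06 >= 0, the point is on the positive side.

1


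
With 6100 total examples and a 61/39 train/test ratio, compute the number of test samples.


Train samples = 6100 * 61% = 3721
Test samples = 6100 - 3721
= 2379

2379


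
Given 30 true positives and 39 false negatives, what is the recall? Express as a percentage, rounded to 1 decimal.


Recall = TP / (TP + FN) * 100
= 30 / (30 + 39)
= 30 / 69
= 0.4348
= 43.5%

43.5


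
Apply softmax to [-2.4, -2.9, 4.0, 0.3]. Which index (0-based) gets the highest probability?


Softmax is a monotonic transformation, so it preserves the argmax.
We need to find the index of the maximum logit.
Index 0: -2.4
Index 1: -2.9
Index 2: 4.0
Index 3: 0.3
Maximum logit = 4.0 at index 2

2


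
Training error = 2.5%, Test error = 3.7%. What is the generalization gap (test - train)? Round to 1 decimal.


Generalization gap = test_error - train_error
= 3.7 - 2.5
= 1.2%
A small gap suggests good generalization.

1.2


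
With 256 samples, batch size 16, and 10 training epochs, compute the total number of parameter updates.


Iterations per epoch = 256 / 16 = 16
Total updates = iterations_per_epoch * epochs
= 16 * 10
= 160

160


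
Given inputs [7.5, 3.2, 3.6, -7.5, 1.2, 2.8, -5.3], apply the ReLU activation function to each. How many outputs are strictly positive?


ReLU(x) = max(0, x) for each element:
ReLU(7.5) = 7.5
ReLU(3.2) = 3.2
ReLU(3.6) = 3.6
ReLU(-7.5) = 0
ReLU(1.2) = 1.2
ReLU(2.8) = 2.8
ReLU(-5.3) = 0
Active neurons (>0): 5

5


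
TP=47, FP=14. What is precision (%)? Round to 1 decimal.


Precision = TP / (TP + FP) * 100
= 47 / (47 + 14)
= 47 / 61
= 0.7705
= 77.0%

77.0


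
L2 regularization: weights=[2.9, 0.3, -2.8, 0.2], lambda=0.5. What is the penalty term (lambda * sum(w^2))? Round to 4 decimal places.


Squaring each weight:
2.9^2 = 8.41
0.3^2 = 0.09
(-2.8)^2 = 7.84
0.2^2 = 0.04
Sum of squares = 16.38
Penalty = 0.5 * 16.38 = 8.1900

8.1900


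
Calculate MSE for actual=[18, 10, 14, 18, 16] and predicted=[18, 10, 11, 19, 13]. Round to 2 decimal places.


Differences: [0, 0, 3, -1, 3]
Squared errors: [0, 0, 9, 1, 9]
Sum of squared errors = 19
MSE = 19 / 5 = 3.80

3.80


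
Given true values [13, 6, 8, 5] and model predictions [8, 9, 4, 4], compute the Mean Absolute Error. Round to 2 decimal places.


Absolute errors: [5, 3, 4, 1]
Sum of absolute errors = 13
MAE = 13 / 4 = 3.25

3.25


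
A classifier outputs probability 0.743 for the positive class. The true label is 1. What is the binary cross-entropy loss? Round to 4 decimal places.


For y=1: Loss = -log(p)
= -log(0.743)
= -(-0.2971)
= 0.2971

0.2971


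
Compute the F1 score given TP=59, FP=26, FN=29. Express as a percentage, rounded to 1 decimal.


Precision = TP / (TP + FP) = 59 / 85 = 0.6941
Recall = TP / (TP + FN) = 59 / 88 = 0.6705
F1 = 2 * P * R / (P + R)
= 2 * 0.6941 * 0.6705 / (0.6941 + 0.6705)
= 0.9307 / 1.3646
= 0.6821
As percentage: 68.2%

68.2


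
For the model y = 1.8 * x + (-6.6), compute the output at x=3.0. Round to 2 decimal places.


y = 1.8 * 3.0 + (-6.6)
= 5.4 + (-6.6)
= -1.20

-1.20


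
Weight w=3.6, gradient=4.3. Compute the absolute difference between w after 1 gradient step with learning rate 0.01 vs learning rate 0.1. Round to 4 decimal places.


With lr=0.01: w_new = 3.6 - 0.01 * 4.3 = 3.557
With lr=0.1: w_new = 3.6 - 0.1 * 4.3 = 3.17
Absolute difference = |3.557 - 3.17|
= 0.3870

0.3870


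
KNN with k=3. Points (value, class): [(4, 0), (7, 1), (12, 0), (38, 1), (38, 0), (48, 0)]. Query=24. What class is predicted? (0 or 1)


Distances from query 24:
Point 12 (class 0): distance = 12
Point 38 (class 0): distance = 14
Point 38 (class 1): distance = 14
K=3 nearest neighbors: classes = [0, 0, 1]
Votes for class 1: 1 / 3
Majority vote => class 0

0


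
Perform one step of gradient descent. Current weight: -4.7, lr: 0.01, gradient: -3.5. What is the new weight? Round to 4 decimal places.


w_new = w_old - lr * gradient
= -4.7 - 0.01 * -3.5
= -4.7 - (-0.035)
= -4.6650

-4.6650


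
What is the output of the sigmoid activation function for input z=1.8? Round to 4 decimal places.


sigmoid(z) = 1 / (1 + exp(-z))
exp(-(1.8)) = exp(-1.8) = 0.1653
1 + 0.1653 = 1.1653
1 / 1.1653 = 0.8581

0.8581


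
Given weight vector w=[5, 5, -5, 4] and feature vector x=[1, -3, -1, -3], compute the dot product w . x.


Element-wise products:
5 * 1 = 5
5 * -3 = -15
-5 * -1 = 5
4 * -3 = -12
Sum = 5 + -15 + 5 + -12
= -17

-17


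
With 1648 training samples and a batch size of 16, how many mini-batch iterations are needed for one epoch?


Iterations per epoch = dataset_size / batch_size
= 1648 / 16
= 103

103


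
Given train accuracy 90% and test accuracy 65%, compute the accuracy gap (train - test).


Gap = train_accuracy - test_accuracy
= 90 - 65
= 25%
This large gap strongly indicates overfitting.

25


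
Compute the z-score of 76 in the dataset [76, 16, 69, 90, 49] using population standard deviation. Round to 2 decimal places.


Mean = (76 + 16 + 69 + 90 + 49) / 5 = 60.0
Variance = sum((x_i - mean)^2) / n = 658.8
Std = sqrt(658.8) = 25.6671
Z = (x - mean) / std
= (76 - 60.0) / 25.6671
= 16.0 / 25.6671
= 0.62

0.62


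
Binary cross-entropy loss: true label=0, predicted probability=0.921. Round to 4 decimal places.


For y=0: Loss = -log(1-p)
= -log(1 - 0.921)
= -log(0.079)
= -(-2.5383)
= 2.5383

2.5383
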